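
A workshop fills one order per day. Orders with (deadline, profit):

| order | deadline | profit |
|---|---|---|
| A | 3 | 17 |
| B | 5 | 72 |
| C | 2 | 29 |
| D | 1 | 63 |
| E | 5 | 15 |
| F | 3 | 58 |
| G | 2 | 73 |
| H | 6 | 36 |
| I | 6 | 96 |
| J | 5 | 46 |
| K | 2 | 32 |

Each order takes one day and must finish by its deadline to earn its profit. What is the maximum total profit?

Take jobs in profit order; each goes to the latest open slot no later than its deadline.
Profit order: I=96 G=73 B=72 D=63 F=58 J=46 H=36 K=32 C=29 A=17 E=15
Assign: I→slot 6, G→slot 2, B→slot 5, D→slot 1, F→slot 3, J→slot 4, H skipped, K skipped, C skipped, A skipped, E skipped.
Slots: [1:D] [2:G] [3:F] [4:J] [5:B] [6:I]
Profit = 63 + 73 + 58 + 46 + 72 + 96 = 408

408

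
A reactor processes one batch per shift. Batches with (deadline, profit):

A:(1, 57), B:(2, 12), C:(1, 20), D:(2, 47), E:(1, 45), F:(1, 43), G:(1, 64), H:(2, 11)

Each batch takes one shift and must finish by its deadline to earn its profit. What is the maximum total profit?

Profit order: G=64 A=57 D=47 E=45 F=43 C=20 B=12 H=11
Assign: G→slot 1, A skipped, D→slot 2, E skipped, F skipped, C skipped, B skipped, H skipped.
Slots: [1:G] [2:D]
Profit = 64 + 47 = 111

111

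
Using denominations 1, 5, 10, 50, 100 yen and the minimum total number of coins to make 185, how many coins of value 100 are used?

1

Greedy: take as many of the largest coin as possible, then repeat with the remainder.
185 = 1×100 + 1×50 + 3×10 + 1×5
Count of 100: 1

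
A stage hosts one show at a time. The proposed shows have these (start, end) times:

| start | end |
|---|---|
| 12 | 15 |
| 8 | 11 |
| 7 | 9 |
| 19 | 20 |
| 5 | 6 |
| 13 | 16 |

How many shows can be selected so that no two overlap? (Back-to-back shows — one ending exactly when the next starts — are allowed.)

4

Order by finish time; keep every interval that doesn't clash with the previous kept one.
Sorted by end: (5,6)  (7,9)  (8,11)  (12,15)  (13,16)  (19,20)
take (5,6); take (7,9); take (12,15); skip (13,16); take (19,20).
Selected 4 shows.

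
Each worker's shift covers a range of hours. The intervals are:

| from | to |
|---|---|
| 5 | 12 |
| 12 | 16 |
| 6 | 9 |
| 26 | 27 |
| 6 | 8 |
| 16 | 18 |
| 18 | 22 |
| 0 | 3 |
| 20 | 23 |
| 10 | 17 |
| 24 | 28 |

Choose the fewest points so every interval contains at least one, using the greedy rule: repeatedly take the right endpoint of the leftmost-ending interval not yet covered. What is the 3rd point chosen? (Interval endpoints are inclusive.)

16

Process intervals by earliest right end; each time one isn't hit yet, stab at its right endpoint.
By right end: [0,3]  [6,8]  [6,9]  [5,12]  [12,16]  [10,17]  [16,18]  [18,22]  [20,23]  [26,27]  [24,28]
[0,3] uncovered → point at 3; [6,8] uncovered → point at 8; [12,16] uncovered → point at 16; [18,22] uncovered → point at 22; [26,27] uncovered → point at 27.
Points: 3, 8, 16, 22, 27 (5 total).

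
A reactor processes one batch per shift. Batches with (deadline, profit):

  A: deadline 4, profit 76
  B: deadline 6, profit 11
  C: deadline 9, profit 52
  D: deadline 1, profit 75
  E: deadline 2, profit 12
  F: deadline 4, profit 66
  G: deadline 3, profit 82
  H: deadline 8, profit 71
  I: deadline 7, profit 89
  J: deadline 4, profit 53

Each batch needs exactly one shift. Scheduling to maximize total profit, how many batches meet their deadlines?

Sort by profit descending; place each in the latest free slot ≤ its deadline.
By profit: I(d7,89), G(d3,82), A(d4,76), D(d1,75), H(d8,71), F(d4,66), J(d4,53), C(d9,52), E(d2,12), B(d6,11)
I→slot 7; G→slot 3; A→slot 4; D→slot 1; H→slot 8; F→slot 2; J skipped; C→slot 9; E skipped; B→slot 6.
8 of 10 scheduled.

8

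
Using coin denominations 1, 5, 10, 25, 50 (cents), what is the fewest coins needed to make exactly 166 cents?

Greedy: take as many of the largest coin as possible, then repeat with the remainder.
166 − 3×50→16 − 1×10→6 − 1×5→1 − 1×1→0
Total coins = 3 + 1 + 1 + 1 = 6

6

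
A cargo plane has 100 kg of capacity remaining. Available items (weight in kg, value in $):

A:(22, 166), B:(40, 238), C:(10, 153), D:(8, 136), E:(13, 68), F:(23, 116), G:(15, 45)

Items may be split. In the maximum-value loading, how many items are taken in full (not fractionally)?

Order: D (136/8=17.00) > C (153/10=15.30) > A (166/22=7.55) > B (238/40=5.95) > E (68/13=5.23) > F (116/23=5.04) > G (45/15=3.00)
Fill: take D (8 @ 136) → take C (10 @ 153) → take A (22 @ 166) → take B (40 @ 238) → take E (13 @ 68) → take 7/23 of F → 35.30; 100/100 used.
5 item(s) taken whole; one partial (take 7/23 of F).

5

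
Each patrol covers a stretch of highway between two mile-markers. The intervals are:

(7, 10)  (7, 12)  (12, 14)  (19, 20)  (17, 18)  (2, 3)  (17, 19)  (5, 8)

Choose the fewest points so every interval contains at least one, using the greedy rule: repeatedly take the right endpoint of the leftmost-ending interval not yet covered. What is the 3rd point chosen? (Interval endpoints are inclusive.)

By right end: [2,3]  [5,8]  [7,10]  [7,12]  [12,14]  [17,18]  [17,19]  [19,20]
[2,3] uncovered → point at 3; [5,8] uncovered → point at 8; [12,14] uncovered → point at 14; [17,18] uncovered → point at 18; [19,20] uncovered → point at 20.
Points: 3, 8, 14, 18, 20 (5 total).

14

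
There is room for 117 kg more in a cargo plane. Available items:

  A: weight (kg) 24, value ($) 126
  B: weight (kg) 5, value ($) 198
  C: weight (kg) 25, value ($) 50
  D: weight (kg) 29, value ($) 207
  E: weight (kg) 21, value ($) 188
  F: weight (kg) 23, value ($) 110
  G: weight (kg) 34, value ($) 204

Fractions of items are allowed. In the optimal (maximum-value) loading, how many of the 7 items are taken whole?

Ratios (sorted): B 39.60, E 8.95, D 7.14, G 6.00, A 5.25, F 4.78, C 2.00
take B (5 @ 198); take E (21 @ 188); take D (29 @ 207); take G (34 @ 204); take A (24 @ 126); take 4/23 of F → 19.13. Capacity used 117/117.
5 item(s) taken whole; one partial (take 4/23 of F).

5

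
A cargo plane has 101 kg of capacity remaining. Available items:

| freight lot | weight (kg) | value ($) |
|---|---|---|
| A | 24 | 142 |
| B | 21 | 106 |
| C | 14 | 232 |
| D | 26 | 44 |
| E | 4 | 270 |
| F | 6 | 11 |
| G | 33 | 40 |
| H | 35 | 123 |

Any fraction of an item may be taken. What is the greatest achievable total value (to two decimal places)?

Order: E (270/4=67.50) > C (232/14=16.57) > A (142/24=5.92) > B (106/21=5.05) > H (123/35=3.51) > F (11/6=1.83) > D (44/26=1.69) > G (40/33=1.21)
Fill: take E (4 @ 270) → take C (14 @ 232) → take A (24 @ 142) → take B (21 @ 106) → take H (35 @ 123) → take 3/6 of F → 5.50; 101/101 used.
Total value = 878.50

878.50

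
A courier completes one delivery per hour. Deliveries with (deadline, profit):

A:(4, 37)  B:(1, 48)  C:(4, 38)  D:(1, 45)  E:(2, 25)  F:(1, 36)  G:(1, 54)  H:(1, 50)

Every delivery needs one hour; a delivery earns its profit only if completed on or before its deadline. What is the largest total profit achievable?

Sort by profit descending; place each in the latest free slot ≤ its deadline.
Profit order: G=54 H=50 B=48 D=45 C=38 A=37 F=36 E=25
Assign: G→slot 1, H skipped, B skipped, D skipped, C→slot 4, A→slot 3, F skipped, E→slot 2.
Slots: [1:G] [2:E] [3:A] [4:C]
Profit = 54 + 25 + 37 + 38 = 154

154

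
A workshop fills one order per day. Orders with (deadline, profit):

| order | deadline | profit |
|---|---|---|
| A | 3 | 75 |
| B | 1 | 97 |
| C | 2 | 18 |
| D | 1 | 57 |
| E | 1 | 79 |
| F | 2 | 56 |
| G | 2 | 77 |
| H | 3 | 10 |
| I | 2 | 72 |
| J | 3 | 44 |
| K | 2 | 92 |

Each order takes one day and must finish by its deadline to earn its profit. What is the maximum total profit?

Take jobs in profit order; each goes to the latest open slot no later than its deadline.
By profit: B(d1,97), K(d2,92), E(d1,79), G(d2,77), A(d3,75), I(d2,72), D(d1,57), F(d2,56), J(d3,44), C(d2,18), H(d3,10)
B→slot 1; K→slot 2; E skipped; G skipped; A→slot 3; I skipped; D skipped; F skipped; J skipped; C skipped; H skipped.
Profit = 97 + 92 + 75 = 264

264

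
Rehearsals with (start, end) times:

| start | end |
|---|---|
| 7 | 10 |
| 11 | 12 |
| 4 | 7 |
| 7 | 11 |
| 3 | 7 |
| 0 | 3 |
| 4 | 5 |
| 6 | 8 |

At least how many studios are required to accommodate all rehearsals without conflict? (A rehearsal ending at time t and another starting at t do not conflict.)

Count concurrent intervals with a sweep; the peak is the room count.
Events (time:±→running): 0:+→1 3:-→0 3:+→1 4:+→2 4:+→3 … peak 3.

3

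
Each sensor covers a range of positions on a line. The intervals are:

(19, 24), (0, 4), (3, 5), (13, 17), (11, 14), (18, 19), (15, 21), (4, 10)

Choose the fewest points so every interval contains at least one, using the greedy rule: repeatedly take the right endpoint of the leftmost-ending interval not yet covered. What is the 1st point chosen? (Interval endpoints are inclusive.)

By right end: [0,4]  [3,5]  [4,10]  [11,14]  [13,17]  [18,19]  [15,21]  [19,24]
[0,4] uncovered → point at 4; [11,14] uncovered → point at 14; [18,19] uncovered → point at 19.
Points: 4, 14, 19 (3 total).

4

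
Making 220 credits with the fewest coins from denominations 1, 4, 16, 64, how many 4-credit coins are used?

3

Use the largest denomination that fits, subtract, and repeat.
220 = 3×64 + 1×16 + 3×4
Count of 4: 3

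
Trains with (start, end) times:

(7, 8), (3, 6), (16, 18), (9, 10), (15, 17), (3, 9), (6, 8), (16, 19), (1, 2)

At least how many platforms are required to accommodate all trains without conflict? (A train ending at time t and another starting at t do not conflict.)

Events (time:±→running): 1:+→1 2:-→0 3:+→1 3:+→2 6:-→1 6:+→2 7:+→3 … peak 3.

3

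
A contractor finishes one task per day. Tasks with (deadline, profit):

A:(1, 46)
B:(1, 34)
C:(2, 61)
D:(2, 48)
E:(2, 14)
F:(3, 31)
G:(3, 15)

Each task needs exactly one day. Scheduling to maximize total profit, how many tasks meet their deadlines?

Take jobs in profit order; each goes to the latest open slot no later than its deadline.
By profit: C(d2,61), D(d2,48), A(d1,46), B(d1,34), F(d3,31), G(d3,15), E(d2,14)
C→slot 2; D→slot 1; A skipped; B skipped; F→slot 3; G skipped; E skipped.
3 of 7 scheduled.

3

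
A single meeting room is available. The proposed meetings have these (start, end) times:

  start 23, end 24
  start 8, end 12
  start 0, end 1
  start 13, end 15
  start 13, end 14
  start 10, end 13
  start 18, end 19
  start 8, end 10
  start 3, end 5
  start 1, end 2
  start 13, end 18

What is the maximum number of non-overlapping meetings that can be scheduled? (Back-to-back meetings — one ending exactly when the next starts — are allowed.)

8

Order by finish time; keep every interval that doesn't clash with the previous kept one.
Sorted by end: (0,1)  (1,2)  (3,5)  (8,10)  (8,12)  (10,13)  (13,14)  (13,15)  (13,18)  (18,19)  (23,24)
take (0,1); take (1,2); take (3,5); take (8,10); skip (8,12); take (10,13); take (13,14); take (18,19); take (23,24).
Selected 8 meetings.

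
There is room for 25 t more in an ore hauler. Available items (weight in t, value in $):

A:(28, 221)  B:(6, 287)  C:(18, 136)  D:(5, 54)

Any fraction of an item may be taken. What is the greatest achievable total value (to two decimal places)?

Greedy by value/weight ratio, highest first.
Ratios (sorted): B 47.83, D 10.80, A 7.89, C 7.56
take B (6 @ 287); take D (5 @ 54); take 14/28 of A → 110.50. Capacity used 25/25.
Total value = 451.50

451.50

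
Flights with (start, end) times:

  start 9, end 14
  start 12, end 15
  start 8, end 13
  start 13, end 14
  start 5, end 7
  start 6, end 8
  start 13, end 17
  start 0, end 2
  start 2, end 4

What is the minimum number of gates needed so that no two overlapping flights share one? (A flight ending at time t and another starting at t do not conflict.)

The answer is the maximum number of intervals overlapping at any instant.
starts: [0, 2, 5, 6, 8, 9, 12, 13, 13]
ends:   [2, 4, 7, 8, 13, 14, 14, 15, 17]
s0→1 e2→0 s2→1 e4→0 s5→1 s6→2 e7→1 e8→0 s8→1 s9→2 s12→3 e13→2 s13→3 s13→4  — peak 4.

4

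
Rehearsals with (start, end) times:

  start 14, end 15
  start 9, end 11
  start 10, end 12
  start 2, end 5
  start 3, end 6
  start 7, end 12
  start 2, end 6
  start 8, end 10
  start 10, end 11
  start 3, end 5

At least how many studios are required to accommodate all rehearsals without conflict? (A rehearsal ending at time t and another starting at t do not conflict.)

starts: [2, 2, 3, 3, 7, 8, 9, 10, 10, 14]
ends:   [5, 5, 6, 6, 10, 11, 11, 12, 12, 15]
s2→1 s2→2 s3→3 s3→4  — peak 4.

4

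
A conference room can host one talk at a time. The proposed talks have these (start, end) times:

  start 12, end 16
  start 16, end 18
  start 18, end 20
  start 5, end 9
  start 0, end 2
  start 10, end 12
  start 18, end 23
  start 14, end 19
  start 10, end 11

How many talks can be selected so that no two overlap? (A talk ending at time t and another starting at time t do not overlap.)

6

Order by finish time; keep every interval that doesn't clash with the previous kept one.
Sorted by end: (0,2)  (5,9)  (10,11)  (10,12)  (12,16)  (16,18)  (14,19)  (18,20)  (18,23)
take (0,2); take (5,9); take (10,11); take (12,16); take (16,18); take (18,20).
Selected 6 talks.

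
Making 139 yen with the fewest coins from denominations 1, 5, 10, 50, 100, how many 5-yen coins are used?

Greedy: take as many of the largest coin as possible, then repeat with the remainder.
139 − 1×100→39 − 3×10→9 − 1×5→4 − 4×1→0
Count of 5: 1

1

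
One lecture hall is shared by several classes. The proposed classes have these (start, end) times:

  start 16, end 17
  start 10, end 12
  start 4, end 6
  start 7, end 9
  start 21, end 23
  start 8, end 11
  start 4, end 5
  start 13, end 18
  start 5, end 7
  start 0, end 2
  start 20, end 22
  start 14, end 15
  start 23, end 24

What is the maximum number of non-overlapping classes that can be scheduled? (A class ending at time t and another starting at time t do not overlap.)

9

Sorted by end: (0,2)  (4,5)  (4,6)  (5,7)  (7,9)  (8,11)  (10,12)  (14,15)  (16,17)  (13,18)  (20,22)  (21,23)  (23,24)
take (0,2); take (4,5); take (5,7); take (7,9); take (10,12); take (14,15); take (16,17); take (20,22); take (23,24).
Selected 9 classes.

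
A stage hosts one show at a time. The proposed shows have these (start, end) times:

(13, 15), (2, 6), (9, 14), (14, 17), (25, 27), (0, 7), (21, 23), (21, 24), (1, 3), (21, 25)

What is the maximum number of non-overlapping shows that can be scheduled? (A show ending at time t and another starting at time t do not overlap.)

5

By end time: (1,3), (2,6), (0,7), (9,14), (13,15), (14,17), (21,23), (21,24), (21,25), (25,27).
Pick (1,3); next start ≥ 3 → (9,14); next start ≥ 14 → (14,17); next start ≥ 17 → (21,23); next start ≥ 23 → (25,27).
Selected 5 shows.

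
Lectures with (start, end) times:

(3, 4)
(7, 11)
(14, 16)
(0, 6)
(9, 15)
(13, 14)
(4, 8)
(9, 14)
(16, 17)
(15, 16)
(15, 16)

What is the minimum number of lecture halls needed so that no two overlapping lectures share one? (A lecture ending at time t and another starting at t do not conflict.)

starts: [0, 3, 4, 7, 9, 9, 13, 14, 15, 15, 16]
ends:   [4, 6, 8, 11, 14, 14, 15, 16, 16, 16, 17]
s0→1 s3→2 e4→1 s4→2 e6→1 s7→2 e8→1 s9→2 s9→3  — peak 3.

3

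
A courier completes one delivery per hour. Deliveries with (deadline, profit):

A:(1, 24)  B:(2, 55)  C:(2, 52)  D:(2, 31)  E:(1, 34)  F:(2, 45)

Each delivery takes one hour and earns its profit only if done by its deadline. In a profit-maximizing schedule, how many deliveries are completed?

2

Profit order: B=55 C=52 F=45 E=34 D=31 A=24
Assign: B→slot 2, C→slot 1, F skipped, E skipped, D skipped, A skipped.
Slots: [1:C] [2:B]
2 of 6 scheduled.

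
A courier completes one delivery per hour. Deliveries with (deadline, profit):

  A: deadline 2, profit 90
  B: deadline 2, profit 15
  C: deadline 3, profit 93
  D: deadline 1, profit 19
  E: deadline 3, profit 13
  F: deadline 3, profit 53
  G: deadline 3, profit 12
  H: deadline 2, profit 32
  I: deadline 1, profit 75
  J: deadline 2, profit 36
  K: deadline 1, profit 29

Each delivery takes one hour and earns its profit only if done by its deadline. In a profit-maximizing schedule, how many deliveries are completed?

Sort by profit descending; place each in the latest free slot ≤ its deadline.
By profit: C(d3,93), A(d2,90), I(d1,75), F(d3,53), J(d2,36), H(d2,32), K(d1,29), D(d1,19), B(d2,15), E(d3,13), G(d3,12)
C→slot 3; A→slot 2; I→slot 1; F skipped; J skipped; H skipped; K skipped; D skipped; B skipped; E skipped; G skipped.
3 of 11 scheduled.

3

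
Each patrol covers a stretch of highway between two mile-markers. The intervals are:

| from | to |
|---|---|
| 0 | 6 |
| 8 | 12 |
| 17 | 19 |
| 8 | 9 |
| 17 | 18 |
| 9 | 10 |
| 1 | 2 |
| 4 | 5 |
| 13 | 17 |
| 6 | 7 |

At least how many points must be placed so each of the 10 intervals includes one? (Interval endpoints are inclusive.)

5

Sorted: [1,2] [4,5] [0,6] [6,7] [8,9] [9,10] [8,12] [13,17] [17,18] [17,19]
{[1,2]} hit by 2; {[4,5],[0,6]} hit by 5; {[6,7]} hit by 7; {[8,9],[9,10],[8,12]} hit by 9; {[13,17],[17,18],[17,19]} hit by 17.
Points: 2, 5, 7, 9, 17 (5 total).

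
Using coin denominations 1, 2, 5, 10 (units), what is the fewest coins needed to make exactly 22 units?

22 − 2×10→2 − 1×2→0
Total coins = 2 + 1 = 3

3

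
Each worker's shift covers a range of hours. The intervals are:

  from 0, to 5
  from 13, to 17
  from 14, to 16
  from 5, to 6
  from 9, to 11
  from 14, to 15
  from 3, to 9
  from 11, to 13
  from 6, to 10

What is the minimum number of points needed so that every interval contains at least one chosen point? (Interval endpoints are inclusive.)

By right end: [0,5]  [5,6]  [3,9]  [6,10]  [9,11]  [11,13]  [14,15]  [14,16]  [13,17]
[0,5] uncovered → point at 5; [6,10] uncovered → point at 10; [11,13] uncovered → point at 13; [14,15] uncovered → point at 15.
Points: 5, 10, 13, 15 (4 total).

4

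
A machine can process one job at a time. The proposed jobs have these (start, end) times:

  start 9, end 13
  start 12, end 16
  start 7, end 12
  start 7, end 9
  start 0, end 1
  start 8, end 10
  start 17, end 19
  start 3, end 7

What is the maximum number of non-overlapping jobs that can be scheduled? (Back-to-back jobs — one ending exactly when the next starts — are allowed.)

5

Sorted by end: (0,1)  (3,7)  (7,9)  (8,10)  (7,12)  (9,13)  (12,16)  (17,19)
take (0,1); take (3,7); take (7,9); skip (7,12); take (9,13); skip (12,16); take (17,19).
Selected 5 jobs.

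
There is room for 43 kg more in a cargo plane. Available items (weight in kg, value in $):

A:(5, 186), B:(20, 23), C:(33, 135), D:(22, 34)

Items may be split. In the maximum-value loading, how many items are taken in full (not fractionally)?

Greedy by value/weight ratio, highest first.
Ratios (sorted): A 37.20, C 4.09, D 1.55, B 1.15
take A (5 @ 186); take C (33 @ 135); take 5/22 of D → 7.73. Capacity used 43/43.
2 item(s) taken whole; one partial (take 5/22 of D).

2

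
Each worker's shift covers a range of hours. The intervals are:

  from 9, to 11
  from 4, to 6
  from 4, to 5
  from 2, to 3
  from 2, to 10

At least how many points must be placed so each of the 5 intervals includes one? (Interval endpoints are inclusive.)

3

Sorted: [2,3] [4,5] [4,6] [2,10] [9,11]
{[2,3]} hit by 3; {[4,5],[4,6],[2,10]} hit by 5; {[9,11]} hit by 11.
Points: 3, 5, 11 (3 total).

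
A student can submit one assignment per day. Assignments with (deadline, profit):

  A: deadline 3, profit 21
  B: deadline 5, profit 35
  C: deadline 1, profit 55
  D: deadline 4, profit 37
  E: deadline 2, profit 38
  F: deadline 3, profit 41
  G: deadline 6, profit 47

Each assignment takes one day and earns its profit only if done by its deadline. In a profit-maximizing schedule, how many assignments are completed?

Sort by profit descending; place each in the latest free slot ≤ its deadline.
By profit: C(d1,55), G(d6,47), F(d3,41), E(d2,38), D(d4,37), B(d5,35), A(d3,21)
C→slot 1; G→slot 6; F→slot 3; E→slot 2; D→slot 4; B→slot 5; A skipped.
6 of 7 scheduled.

6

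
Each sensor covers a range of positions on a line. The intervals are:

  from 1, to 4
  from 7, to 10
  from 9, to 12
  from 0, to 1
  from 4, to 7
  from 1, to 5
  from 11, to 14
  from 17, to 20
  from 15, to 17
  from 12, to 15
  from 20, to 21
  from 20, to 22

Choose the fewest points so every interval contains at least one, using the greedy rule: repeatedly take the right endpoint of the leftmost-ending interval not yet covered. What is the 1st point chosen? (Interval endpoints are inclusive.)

Process intervals by earliest right end; each time one isn't hit yet, stab at its right endpoint.
By right end: [0,1]  [1,4]  [1,5]  [4,7]  [7,10]  [9,12]  [11,14]  [12,15]  [15,17]  [17,20]  [20,21]  [20,22]
[0,1] uncovered → point at 1; [4,7] uncovered → point at 7; [9,12] uncovered → point at 12; [15,17] uncovered → point at 17; [20,21] uncovered → point at 21.
Points: 1, 7, 12, 17, 21 (5 total).

1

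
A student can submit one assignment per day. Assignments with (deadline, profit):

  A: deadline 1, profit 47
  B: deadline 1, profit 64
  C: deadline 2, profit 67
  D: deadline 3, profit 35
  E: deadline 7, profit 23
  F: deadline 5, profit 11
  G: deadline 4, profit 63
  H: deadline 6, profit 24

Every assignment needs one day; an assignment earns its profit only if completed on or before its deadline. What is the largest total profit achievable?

287

By profit: C(d2,67), B(d1,64), G(d4,63), A(d1,47), D(d3,35), H(d6,24), E(d7,23), F(d5,11)
C→slot 2; B→slot 1; G→slot 4; A skipped; D→slot 3; H→slot 6; E→slot 7; F→slot 5.
Profit = 64 + 67 + 35 + 63 + 11 + 24 + 23 = 287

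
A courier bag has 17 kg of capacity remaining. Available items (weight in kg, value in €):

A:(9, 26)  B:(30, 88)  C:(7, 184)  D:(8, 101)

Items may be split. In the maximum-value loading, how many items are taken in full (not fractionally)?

2

Sort by value per unit weight and fill in that order.
Ratios (sorted): C 26.29, D 12.62, B 2.93, A 2.89
take C (7 @ 184); take D (8 @ 101); take 2/30 of B → 5.87. Capacity used 17/17.
2 item(s) taken whole; one partial (take 2/30 of B).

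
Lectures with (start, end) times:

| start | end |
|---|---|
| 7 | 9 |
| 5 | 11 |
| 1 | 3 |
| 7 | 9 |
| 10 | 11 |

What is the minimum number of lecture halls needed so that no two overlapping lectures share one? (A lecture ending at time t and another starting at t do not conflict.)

3

The answer is the maximum number of intervals overlapping at any instant.
Events (time:±→running): 1:+→1 3:-→0 5:+→1 7:+→2 7:+→3 … peak 3.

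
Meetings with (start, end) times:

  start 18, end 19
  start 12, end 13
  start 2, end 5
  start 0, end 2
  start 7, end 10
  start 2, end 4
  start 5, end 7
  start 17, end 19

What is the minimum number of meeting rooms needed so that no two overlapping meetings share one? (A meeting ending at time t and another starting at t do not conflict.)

Events (time:±→running): 0:+→1 2:-→0 2:+→1 2:+→2 … peak 2.

2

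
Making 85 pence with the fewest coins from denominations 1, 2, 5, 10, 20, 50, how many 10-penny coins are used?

85 = 1×50 + 1×20 + 1×10 + 1×5
Count of 10: 1

1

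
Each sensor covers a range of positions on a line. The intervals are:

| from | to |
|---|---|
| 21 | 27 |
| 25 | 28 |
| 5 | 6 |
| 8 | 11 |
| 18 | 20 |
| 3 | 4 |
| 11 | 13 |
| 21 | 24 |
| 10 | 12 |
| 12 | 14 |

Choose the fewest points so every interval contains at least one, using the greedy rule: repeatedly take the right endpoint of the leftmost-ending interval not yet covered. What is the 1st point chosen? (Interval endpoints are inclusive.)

4

By right end: [3,4]  [5,6]  [8,11]  [10,12]  [11,13]  [12,14]  [18,20]  [21,24]  [21,27]  [25,28]
[3,4] uncovered → point at 4; [5,6] uncovered → point at 6; [8,11] uncovered → point at 11; [12,14] uncovered → point at 14; [18,20] uncovered → point at 20; [21,24] uncovered → point at 24; [25,28] uncovered → point at 28.
Points: 4, 6, 11, 14, 20, 24, 28 (7 total).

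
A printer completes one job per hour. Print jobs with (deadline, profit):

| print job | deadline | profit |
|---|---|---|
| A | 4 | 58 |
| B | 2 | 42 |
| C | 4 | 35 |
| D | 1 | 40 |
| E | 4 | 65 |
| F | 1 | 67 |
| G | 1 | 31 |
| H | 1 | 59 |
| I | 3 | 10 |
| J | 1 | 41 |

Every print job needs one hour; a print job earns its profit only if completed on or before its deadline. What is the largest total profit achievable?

By profit: F(d1,67), E(d4,65), H(d1,59), A(d4,58), B(d2,42), J(d1,41), D(d1,40), C(d4,35), G(d1,31), I(d3,10)
F→slot 1; E→slot 4; H skipped; A→slot 3; B→slot 2; J skipped; D skipped; C skipped; G skipped; I skipped.
Profit = 67 + 42 + 58 + 65 = 232

232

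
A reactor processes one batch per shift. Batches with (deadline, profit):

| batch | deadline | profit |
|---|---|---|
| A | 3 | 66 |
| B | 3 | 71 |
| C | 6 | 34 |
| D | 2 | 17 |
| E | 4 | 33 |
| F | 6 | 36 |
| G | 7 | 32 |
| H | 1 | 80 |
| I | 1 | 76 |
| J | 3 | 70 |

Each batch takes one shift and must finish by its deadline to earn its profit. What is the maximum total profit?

Take jobs in profit order; each goes to the latest open slot no later than its deadline.
By profit: H(d1,80), I(d1,76), B(d3,71), J(d3,70), A(d3,66), F(d6,36), C(d6,34), E(d4,33), G(d7,32), D(d2,17)
H→slot 1; I skipped; B→slot 3; J→slot 2; A skipped; F→slot 6; C→slot 5; E→slot 4; G→slot 7; D skipped.
Profit = 80 + 70 + 71 + 33 + 34 + 36 + 32 = 356

356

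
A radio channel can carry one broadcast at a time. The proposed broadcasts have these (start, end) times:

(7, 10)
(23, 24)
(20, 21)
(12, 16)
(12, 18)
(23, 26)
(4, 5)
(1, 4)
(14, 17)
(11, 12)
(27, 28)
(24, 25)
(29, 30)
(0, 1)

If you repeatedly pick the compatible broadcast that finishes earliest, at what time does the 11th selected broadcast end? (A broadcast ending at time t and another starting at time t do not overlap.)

Sorted by end: (0,1)  (1,4)  (4,5)  (7,10)  (11,12)  (12,16)  (14,17)  (12,18)  (20,21)  (23,24)  (24,25)  (23,26)  (27,28)  (29,30)
take (0,1); take (1,4); take (4,5); take (7,10); take (11,12); take (12,16); skip (14,17); take (20,21); take (23,24); take (24,25); take (27,28); take (29,30).
Selected: (0,1) (1,4) (4,5) (7,10) (11,12) (12,16) (20,21) (23,24) (24,25) (27,28) (29,30)

30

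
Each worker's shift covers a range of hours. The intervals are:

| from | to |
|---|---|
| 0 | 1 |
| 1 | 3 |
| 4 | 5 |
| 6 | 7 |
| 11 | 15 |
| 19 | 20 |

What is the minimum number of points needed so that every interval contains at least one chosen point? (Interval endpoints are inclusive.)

5

Sorted: [0,1] [1,3] [4,5] [6,7] [11,15] [19,20]
{[0,1],[1,3]} hit by 1; {[4,5]} hit by 5; {[6,7]} hit by 7; {[11,15]} hit by 15; {[19,20]} hit by 20.
Points: 1, 5, 7, 15, 20 (5 total).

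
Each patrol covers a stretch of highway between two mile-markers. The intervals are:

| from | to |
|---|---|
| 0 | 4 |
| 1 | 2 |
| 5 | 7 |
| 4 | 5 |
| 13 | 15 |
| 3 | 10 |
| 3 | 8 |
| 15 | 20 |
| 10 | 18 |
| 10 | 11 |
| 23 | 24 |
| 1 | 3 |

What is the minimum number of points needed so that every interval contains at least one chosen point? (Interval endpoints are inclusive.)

5

Process intervals by earliest right end; each time one isn't hit yet, stab at its right endpoint.
Sorted: [1,2] [1,3] [0,4] [4,5] [5,7] [3,8] [3,10] [10,11] [13,15] [10,18] [15,20] [23,24]
{[1,2],[1,3],[0,4]} hit by 2; {[4,5],[5,7],[3,8],[3,10]} hit by 5; {[10,11]} hit by 11; {[13,15],[10,18],[15,20]} hit by 15; {[23,24]} hit by 24.
Points: 2, 5, 11, 15, 24 (5 total).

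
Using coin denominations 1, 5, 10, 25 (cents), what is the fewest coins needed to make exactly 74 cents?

8

74 = 2×25 + 2×10 + 4×1
Total coins = 2 + 2 + 4 = 8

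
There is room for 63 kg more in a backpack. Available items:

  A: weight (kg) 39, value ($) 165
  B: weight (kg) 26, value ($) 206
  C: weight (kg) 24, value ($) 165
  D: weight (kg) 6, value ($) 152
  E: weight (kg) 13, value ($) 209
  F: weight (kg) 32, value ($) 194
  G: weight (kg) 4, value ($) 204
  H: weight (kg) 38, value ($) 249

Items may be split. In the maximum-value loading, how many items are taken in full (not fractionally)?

4

Greedy by value/weight ratio, highest first.
Ratios (sorted): G 51.00, D 25.33, E 16.08, B 7.92, C 6.88, H 6.55, F 6.06, A 4.23
take G (4 @ 204); take D (6 @ 152); take E (13 @ 209); take B (26 @ 206); take 14/24 of C → 96.25. Capacity used 63/63.
4 item(s) taken whole; one partial (take 14/24 of C).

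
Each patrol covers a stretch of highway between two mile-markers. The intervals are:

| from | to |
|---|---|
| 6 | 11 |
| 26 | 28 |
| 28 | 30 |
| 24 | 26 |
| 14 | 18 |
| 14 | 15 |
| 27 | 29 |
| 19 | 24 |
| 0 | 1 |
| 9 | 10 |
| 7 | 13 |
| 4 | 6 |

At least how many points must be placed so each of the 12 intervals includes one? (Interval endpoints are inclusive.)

Sort by right endpoint; whenever an interval is uncovered, place a point at its right end.
Sorted: [0,1] [4,6] [9,10] [6,11] [7,13] [14,15] [14,18] [19,24] [24,26] [26,28] [27,29] [28,30]
{[0,1]} hit by 1; {[4,6]} hit by 6; {[9,10],[6,11],[7,13]} hit by 10; {[14,15],[14,18]} hit by 15; {[19,24],[24,26]} hit by 24; {[26,28],[27,29],[28,30]} hit by 28.
Points: 1, 6, 10, 15, 24, 28 (6 total).

6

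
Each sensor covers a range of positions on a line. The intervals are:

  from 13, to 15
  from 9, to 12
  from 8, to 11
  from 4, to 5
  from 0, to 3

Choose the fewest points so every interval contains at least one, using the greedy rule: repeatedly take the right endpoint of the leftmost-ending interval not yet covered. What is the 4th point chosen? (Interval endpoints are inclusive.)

15

By right end: [0,3]  [4,5]  [8,11]  [9,12]  [13,15]
[0,3] uncovered → point at 3; [4,5] uncovered → point at 5; [8,11] uncovered → point at 11; [13,15] uncovered → point at 15.
Points: 3, 5, 11, 15 (4 total).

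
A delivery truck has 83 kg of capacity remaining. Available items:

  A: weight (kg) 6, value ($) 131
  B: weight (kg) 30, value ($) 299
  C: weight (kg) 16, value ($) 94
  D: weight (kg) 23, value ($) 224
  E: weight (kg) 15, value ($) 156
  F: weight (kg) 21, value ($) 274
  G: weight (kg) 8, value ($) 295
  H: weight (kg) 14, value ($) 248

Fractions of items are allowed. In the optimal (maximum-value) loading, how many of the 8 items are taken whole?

Order: G (295/8=36.88) > A (131/6=21.83) > H (248/14=17.71) > F (274/21=13.05) > E (156/15=10.40) > B (299/30=9.97) > D (224/23=9.74) > C (94/16=5.88)
Fill: take G (8 @ 295) → take A (6 @ 131) → take H (14 @ 248) → take F (21 @ 274) → take E (15 @ 156) → take 19/30 of B → 189.37; 83/83 used.
5 item(s) taken whole; one partial (take 19/30 of B).

5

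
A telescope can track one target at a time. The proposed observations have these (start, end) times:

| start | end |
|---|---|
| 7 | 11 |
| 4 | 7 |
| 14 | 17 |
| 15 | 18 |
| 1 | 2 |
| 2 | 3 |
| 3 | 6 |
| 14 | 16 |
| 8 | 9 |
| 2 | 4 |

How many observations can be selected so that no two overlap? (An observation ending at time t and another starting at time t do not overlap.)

5

Sort by end time and greedily take each interval whose start is ≥ the last chosen end.
By end time: (1,2), (2,3), (2,4), (3,6), (4,7), (8,9), (7,11), (14,16), (14,17), (15,18).
Pick (1,2); next start ≥ 2 → (2,3); next start ≥ 3 → (3,6); next start ≥ 6 → (8,9); next start ≥ 9 → (14,16).
Selected 5 observations.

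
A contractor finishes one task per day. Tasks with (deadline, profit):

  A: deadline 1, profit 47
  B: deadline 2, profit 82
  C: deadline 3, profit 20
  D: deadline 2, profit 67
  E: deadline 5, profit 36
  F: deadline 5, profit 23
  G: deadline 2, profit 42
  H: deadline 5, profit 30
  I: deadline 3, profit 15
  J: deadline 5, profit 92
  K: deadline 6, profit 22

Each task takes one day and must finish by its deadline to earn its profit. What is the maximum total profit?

329

Take jobs in profit order; each goes to the latest open slot no later than its deadline.
Profit order: J=92 B=82 D=67 A=47 G=42 E=36 H=30 F=23 K=22 C=20 I=15
Assign: J→slot 5, B→slot 2, D→slot 1, A skipped, G skipped, E→slot 4, H→slot 3, F skipped, K→slot 6, C skipped, I skipped.
Slots: [1:D] [2:B] [3:H] [4:E] [5:J] [6:K]
Profit = 67 + 82 + 30 + 36 + 92 + 22 = 329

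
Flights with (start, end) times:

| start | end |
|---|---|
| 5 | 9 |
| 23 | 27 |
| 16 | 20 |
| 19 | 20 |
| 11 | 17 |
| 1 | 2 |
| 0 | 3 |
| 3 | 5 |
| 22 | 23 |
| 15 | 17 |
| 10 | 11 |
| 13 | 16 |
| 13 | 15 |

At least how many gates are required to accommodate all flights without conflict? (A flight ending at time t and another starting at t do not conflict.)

3

The answer is the maximum number of intervals overlapping at any instant.
Events (time:±→running): 0:+→1 1:+→2 2:-→1 3:-→0 3:+→1 5:-→0 5:+→1 9:-→0 10:+→1 11:-→0 11:+→1 13:+→2 13:+→3 … peak 3.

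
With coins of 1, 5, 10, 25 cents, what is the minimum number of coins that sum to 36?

3

Use the largest denomination that fits, subtract, and repeat.
36 = 1×25 + 1×10 + 1×1
Total coins = 1 + 1 + 1 = 3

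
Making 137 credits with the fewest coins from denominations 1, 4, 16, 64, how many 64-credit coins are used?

137 − 2×64→9 − 2×4→1 − 1×1→0
Count of 64: 2

2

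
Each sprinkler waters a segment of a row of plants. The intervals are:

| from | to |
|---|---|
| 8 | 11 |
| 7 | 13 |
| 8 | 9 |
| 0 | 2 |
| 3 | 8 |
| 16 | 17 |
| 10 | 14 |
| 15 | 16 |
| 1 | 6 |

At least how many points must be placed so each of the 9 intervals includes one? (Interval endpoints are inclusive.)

4

Sorted: [0,2] [1,6] [3,8] [8,9] [8,11] [7,13] [10,14] [15,16] [16,17]
{[0,2],[1,6]} hit by 2; {[3,8],[8,9],[8,11],[7,13]} hit by 8; {[10,14]} hit by 14; {[15,16],[16,17]} hit by 16.
Points: 2, 8, 14, 16 (4 total).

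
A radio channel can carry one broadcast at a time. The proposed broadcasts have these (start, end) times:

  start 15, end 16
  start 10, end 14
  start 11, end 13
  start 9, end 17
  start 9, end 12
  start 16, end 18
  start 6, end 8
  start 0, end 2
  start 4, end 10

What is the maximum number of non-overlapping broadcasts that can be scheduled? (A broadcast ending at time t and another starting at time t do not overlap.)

5

Order by finish time; keep every interval that doesn't clash with the previous kept one.
Sorted by end: (0,2)  (6,8)  (4,10)  (9,12)  (11,13)  (10,14)  (15,16)  (9,17)  (16,18)
take (0,2); take (6,8); skip (4,10); take (9,12); take (15,16); skip (9,17); take (16,18).
Selected 5 broadcasts.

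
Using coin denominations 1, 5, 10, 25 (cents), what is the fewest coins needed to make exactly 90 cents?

Use the largest denomination that fits, subtract, and repeat.
90 = 3×25 + 1×10 + 1×5
Total coins = 3 + 1 + 1 = 5

5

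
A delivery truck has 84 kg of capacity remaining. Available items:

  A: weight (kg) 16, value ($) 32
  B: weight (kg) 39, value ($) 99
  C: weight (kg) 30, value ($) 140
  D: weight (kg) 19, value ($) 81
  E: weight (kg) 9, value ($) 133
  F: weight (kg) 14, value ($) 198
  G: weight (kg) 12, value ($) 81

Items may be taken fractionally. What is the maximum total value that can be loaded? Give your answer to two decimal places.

633.00

Ratios (sorted): E 14.78, F 14.14, G 6.75, C 4.67, D 4.26, B 2.54, A 2.00
take E (9 @ 133); take F (14 @ 198); take G (12 @ 81); take C (30 @ 140); take D (19 @ 81). Capacity used 84/84.
Total value = 633.00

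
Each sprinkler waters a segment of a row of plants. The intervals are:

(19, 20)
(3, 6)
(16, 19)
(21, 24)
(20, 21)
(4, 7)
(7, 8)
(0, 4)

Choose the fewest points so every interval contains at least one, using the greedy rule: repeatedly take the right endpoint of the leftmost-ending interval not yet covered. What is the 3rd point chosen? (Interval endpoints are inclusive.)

19

Sort by right endpoint; whenever an interval is uncovered, place a point at its right end.
By right end: [0,4]  [3,6]  [4,7]  [7,8]  [16,19]  [19,20]  [20,21]  [21,24]
[0,4] uncovered → point at 4; [7,8] uncovered → point at 8; [16,19] uncovered → point at 19; [20,21] uncovered → point at 21.
Points: 4, 8, 19, 21 (4 total).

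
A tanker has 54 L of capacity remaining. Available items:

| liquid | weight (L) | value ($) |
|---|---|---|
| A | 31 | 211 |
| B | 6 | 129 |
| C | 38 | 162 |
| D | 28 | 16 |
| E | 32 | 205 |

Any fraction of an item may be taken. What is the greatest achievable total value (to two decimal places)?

Greedy by value/weight ratio, highest first.
Order: B (129/6=21.50) > A (211/31=6.81) > E (205/32=6.41) > C (162/38=4.26) > D (16/28=0.57)
Fill: take B (6 @ 129) → take A (31 @ 211) → take 17/32 of E → 108.91; 54/54 used.
Total value = 448.91

448.91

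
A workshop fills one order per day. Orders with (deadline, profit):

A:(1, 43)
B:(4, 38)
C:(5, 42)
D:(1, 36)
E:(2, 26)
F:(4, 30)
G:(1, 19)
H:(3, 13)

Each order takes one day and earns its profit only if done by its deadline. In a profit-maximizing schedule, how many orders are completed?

5

Take jobs in profit order; each goes to the latest open slot no later than its deadline.
Profit order: A=43 C=42 B=38 D=36 F=30 E=26 G=19 H=13
Assign: A→slot 1, C→slot 5, B→slot 4, D skipped, F→slot 3, E→slot 2, G skipped, H skipped.
Slots: [1:A] [2:E] [3:F] [4:B] [5:C]
5 of 8 scheduled.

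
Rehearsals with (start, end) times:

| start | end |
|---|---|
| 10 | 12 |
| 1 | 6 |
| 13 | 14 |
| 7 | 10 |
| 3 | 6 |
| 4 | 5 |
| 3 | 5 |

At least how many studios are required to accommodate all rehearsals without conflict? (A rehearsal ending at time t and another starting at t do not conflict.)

4

Events (time:±→running): 1:+→1 3:+→2 3:+→3 4:+→4 … peak 4.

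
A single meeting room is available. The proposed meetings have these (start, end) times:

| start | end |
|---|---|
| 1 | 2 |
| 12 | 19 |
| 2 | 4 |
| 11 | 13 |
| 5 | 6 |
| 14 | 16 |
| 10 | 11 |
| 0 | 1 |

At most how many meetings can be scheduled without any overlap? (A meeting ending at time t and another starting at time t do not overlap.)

Sort by end time and greedily take each interval whose start is ≥ the last chosen end.
Sorted by end: (0,1)  (1,2)  (2,4)  (5,6)  (10,11)  (11,13)  (14,16)  (12,19)
take (0,1); take (1,2); take (2,4); take (5,6); take (10,11); take (11,13); take (14,16).
Selected 7 meetings.

7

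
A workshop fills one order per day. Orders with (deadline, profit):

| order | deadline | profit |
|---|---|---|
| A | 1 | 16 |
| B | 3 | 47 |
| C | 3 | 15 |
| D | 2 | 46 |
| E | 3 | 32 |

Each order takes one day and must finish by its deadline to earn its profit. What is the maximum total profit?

125

By profit: B(d3,47), D(d2,46), E(d3,32), A(d1,16), C(d3,15)
B→slot 3; D→slot 2; E→slot 1; A skipped; C skipped.
Profit = 32 + 46 + 47 = 125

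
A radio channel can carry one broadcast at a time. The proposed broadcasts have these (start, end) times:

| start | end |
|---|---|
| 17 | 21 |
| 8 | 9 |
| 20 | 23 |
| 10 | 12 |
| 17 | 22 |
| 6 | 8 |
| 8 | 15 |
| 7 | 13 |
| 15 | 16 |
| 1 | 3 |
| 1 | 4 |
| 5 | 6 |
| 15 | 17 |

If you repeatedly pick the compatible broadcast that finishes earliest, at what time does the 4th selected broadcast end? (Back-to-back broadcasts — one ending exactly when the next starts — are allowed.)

9

Sorted by end: (1,3)  (1,4)  (5,6)  (6,8)  (8,9)  (10,12)  (7,13)  (8,15)  (15,16)  (15,17)  (17,21)  (17,22)  (20,23)
take (1,3); skip (1,4); take (5,6); take (6,8); take (8,9); take (10,12); take (15,16); take (17,21); skip (20,23).
Selected: (1,3) (5,6) (6,8) (8,9) (10,12) (15,16) (17,21)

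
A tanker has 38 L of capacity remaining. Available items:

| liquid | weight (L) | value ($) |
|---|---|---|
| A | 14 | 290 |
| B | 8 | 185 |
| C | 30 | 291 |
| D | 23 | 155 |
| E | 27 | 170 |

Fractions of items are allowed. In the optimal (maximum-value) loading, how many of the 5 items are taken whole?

Ratios (sorted): B 23.12, A 20.71, C 9.70, D 6.74, E 6.30
take B (8 @ 185); take A (14 @ 290); take 16/30 of C → 155.20. Capacity used 38/38.
2 item(s) taken whole; one partial (take 16/30 of C).

2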